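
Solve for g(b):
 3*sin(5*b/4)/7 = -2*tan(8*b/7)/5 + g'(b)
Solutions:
 g(b) = C1 - 7*log(cos(8*b/7))/20 - 12*cos(5*b/4)/35


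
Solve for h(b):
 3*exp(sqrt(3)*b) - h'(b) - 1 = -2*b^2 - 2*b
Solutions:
 h(b) = C1 + 2*b^3/3 + b^2 - b + sqrt(3)*exp(sqrt(3)*b)


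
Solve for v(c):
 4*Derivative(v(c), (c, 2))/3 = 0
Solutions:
 v(c) = C1 + C2*c


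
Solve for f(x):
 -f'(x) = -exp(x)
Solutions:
 f(x) = C1 + exp(x)


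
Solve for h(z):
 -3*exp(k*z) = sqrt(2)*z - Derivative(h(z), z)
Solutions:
 h(z) = C1 + sqrt(2)*z^2/2 + 3*exp(k*z)/k


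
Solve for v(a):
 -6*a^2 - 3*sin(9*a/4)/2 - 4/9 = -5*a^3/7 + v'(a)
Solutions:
 v(a) = C1 + 5*a^4/28 - 2*a^3 - 4*a/9 + 2*cos(9*a/4)/3


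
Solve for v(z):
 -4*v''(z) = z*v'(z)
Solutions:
 v(z) = C1 + C2*erf(sqrt(2)*z/4)


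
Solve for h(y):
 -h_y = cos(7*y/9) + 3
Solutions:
 h(y) = C1 - 3*y - 9*sin(7*y/9)/7


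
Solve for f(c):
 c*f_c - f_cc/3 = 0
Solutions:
 f(c) = C1 + C2*erfi(sqrt(6)*c/2)


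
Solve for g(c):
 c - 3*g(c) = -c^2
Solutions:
 g(c) = c*(c + 1)/3


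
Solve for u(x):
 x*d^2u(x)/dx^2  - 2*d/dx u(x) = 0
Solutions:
 u(x) = C1 + C2*x^3


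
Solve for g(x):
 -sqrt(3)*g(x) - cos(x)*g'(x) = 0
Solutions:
 g(x) = C1*(sin(x) - 1)^(sqrt(3)/2)/(sin(x) + 1)^(sqrt(3)/2)


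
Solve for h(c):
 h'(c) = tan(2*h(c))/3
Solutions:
 h(c) = -asin(C1*exp(2*c/3))/2 + pi/2
 h(c) = asin(C1*exp(2*c/3))/2


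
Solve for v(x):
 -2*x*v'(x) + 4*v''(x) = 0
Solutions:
 v(x) = C1 + C2*erfi(x/2)


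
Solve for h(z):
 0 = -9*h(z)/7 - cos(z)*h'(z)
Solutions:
 h(z) = C1*(sin(z) - 1)^(9/14)/(sin(z) + 1)^(9/14)


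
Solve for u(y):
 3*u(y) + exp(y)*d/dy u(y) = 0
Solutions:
 u(y) = C1*exp(3*exp(-y))


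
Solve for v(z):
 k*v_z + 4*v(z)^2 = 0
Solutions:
 v(z) = k/(C1*k + 4*z)


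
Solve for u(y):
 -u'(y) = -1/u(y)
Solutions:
 u(y) = -sqrt(C1 + 2*y)
 u(y) = sqrt(C1 + 2*y)


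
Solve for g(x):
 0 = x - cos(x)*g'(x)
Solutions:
 g(x) = C1 + Integral(x/cos(x), x)


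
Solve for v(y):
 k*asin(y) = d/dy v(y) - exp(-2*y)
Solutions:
 v(y) = C1 + k*y*asin(y) + k*sqrt(1 - y^2) - exp(-2*y)/2


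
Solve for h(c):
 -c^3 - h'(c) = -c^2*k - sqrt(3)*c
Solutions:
 h(c) = C1 - c^4/4 + c^3*k/3 + sqrt(3)*c^2/2


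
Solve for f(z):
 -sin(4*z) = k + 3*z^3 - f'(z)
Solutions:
 f(z) = C1 + k*z + 3*z^4/4 - cos(4*z)/4


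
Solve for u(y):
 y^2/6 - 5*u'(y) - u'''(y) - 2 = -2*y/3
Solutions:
 u(y) = C1 + C2*sin(sqrt(5)*y) + C3*cos(sqrt(5)*y) + y^3/90 + y^2/15 - 31*y/75


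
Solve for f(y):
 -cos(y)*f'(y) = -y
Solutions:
 f(y) = C1 + Integral(y/cos(y), y)


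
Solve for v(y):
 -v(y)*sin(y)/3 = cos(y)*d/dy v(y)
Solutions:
 v(y) = C1*cos(y)^(1/3)


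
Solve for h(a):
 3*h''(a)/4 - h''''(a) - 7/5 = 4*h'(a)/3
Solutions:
 h(a) = C1 + C2*exp(3^(1/3)*a*(3/(sqrt(247)/8 + 2)^(1/3) + 4*3^(1/3)*(sqrt(247)/8 + 2)^(1/3))/24)*sin(sqrt(3)*a*(-4*(9*sqrt(247)/8 + 18)^(1/3) + 9/(9*sqrt(247)/8 + 18)^(1/3))/24) + C3*exp(3^(1/3)*a*(3/(sqrt(247)/8 + 2)^(1/3) + 4*3^(1/3)*(sqrt(247)/8 + 2)^(1/3))/24)*cos(sqrt(3)*a*(-4*(9*sqrt(247)/8 + 18)^(1/3) + 9/(9*sqrt(247)/8 + 18)^(1/3))/24) + C4*exp(-3^(1/3)*a*(3/(sqrt(247)/8 + 2)^(1/3) + 4*3^(1/3)*(sqrt(247)/8 + 2)^(1/3))/12) - 21*a/20


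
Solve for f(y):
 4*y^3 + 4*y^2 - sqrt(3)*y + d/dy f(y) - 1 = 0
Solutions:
 f(y) = C1 - y^4 - 4*y^3/3 + sqrt(3)*y^2/2 + y


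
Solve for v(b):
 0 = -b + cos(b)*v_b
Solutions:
 v(b) = C1 + Integral(b/cos(b), b)


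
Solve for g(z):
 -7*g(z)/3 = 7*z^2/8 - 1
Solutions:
 g(z) = 3/7 - 3*z^2/8


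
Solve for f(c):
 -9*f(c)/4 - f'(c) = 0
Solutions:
 f(c) = C1*exp(-9*c/4)


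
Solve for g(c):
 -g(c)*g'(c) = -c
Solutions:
 g(c) = -sqrt(C1 + c^2)
 g(c) = sqrt(C1 + c^2)


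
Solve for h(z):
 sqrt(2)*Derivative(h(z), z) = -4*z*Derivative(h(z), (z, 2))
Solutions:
 h(z) = C1 + C2*z^(1 - sqrt(2)/4)


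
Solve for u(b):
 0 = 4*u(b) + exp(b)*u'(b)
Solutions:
 u(b) = C1*exp(4*exp(-b))


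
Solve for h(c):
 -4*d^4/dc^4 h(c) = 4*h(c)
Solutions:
 h(c) = (C1*sin(sqrt(2)*c/2) + C2*cos(sqrt(2)*c/2))*exp(-sqrt(2)*c/2) + (C3*sin(sqrt(2)*c/2) + C4*cos(sqrt(2)*c/2))*exp(sqrt(2)*c/2)


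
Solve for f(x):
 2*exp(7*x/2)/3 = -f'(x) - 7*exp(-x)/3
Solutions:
 f(x) = C1 - 4*exp(7*x/2)/21 + 7*exp(-x)/3


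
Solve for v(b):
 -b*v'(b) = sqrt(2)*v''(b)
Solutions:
 v(b) = C1 + C2*erf(2^(1/4)*b/2)


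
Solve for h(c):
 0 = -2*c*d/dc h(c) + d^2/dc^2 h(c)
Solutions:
 h(c) = C1 + C2*erfi(c)


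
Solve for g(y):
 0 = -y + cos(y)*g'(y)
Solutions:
 g(y) = C1 + Integral(y/cos(y), y)


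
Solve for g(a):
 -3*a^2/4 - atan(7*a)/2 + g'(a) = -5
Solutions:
 g(a) = C1 + a^3/4 + a*atan(7*a)/2 - 5*a - log(49*a^2 + 1)/28


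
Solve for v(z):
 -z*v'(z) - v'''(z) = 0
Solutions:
 v(z) = C1 + Integral(C2*airyai(-z) + C3*airybi(-z), z)


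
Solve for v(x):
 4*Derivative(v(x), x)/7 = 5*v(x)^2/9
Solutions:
 v(x) = -36/(C1 + 35*x)


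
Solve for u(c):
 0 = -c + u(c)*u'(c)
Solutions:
 u(c) = -sqrt(C1 + c^2)
 u(c) = sqrt(C1 + c^2)


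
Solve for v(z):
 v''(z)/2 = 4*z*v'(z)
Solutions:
 v(z) = C1 + C2*erfi(2*z)


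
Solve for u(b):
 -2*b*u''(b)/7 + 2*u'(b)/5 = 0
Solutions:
 u(b) = C1 + C2*b^(12/5)


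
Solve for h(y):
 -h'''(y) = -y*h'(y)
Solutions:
 h(y) = C1 + Integral(C2*airyai(y) + C3*airybi(y), y)


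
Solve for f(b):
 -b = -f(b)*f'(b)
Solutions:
 f(b) = -sqrt(C1 + b^2)
 f(b) = sqrt(C1 + b^2)


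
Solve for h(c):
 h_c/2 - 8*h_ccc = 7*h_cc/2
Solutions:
 h(c) = C1 + C2*exp(c*(-7 + sqrt(113))/32) + C3*exp(-c*(7 + sqrt(113))/32)


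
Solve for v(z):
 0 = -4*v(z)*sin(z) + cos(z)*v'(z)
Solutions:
 v(z) = C1/cos(z)^4


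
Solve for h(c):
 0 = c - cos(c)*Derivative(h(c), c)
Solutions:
 h(c) = C1 + Integral(c/cos(c), c)


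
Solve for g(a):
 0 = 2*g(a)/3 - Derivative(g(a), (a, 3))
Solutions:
 g(a) = C3*exp(2^(1/3)*3^(2/3)*a/3) + (C1*sin(2^(1/3)*3^(1/6)*a/2) + C2*cos(2^(1/3)*3^(1/6)*a/2))*exp(-2^(1/3)*3^(2/3)*a/6)


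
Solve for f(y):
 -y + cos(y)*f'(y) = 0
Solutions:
 f(y) = C1 + Integral(y/cos(y), y)


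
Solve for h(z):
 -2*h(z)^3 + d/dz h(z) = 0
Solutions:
 h(z) = -sqrt(2)*sqrt(-1/(C1 + 2*z))/2
 h(z) = sqrt(2)*sqrt(-1/(C1 + 2*z))/2


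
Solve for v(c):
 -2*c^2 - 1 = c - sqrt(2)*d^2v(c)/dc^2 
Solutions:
 v(c) = C1 + C2*c + sqrt(2)*c^4/12 + sqrt(2)*c^3/12 + sqrt(2)*c^2/4


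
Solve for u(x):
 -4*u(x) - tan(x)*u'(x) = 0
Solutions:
 u(x) = C1/sin(x)^4


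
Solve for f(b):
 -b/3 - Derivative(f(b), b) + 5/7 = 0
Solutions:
 f(b) = C1 - b^2/6 + 5*b/7


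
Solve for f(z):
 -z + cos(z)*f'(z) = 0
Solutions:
 f(z) = C1 + Integral(z/cos(z), z)


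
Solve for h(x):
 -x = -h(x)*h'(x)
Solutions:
 h(x) = -sqrt(C1 + x^2)
 h(x) = sqrt(C1 + x^2)


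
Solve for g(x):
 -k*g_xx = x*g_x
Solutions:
 g(x) = C1 + C2*sqrt(k)*erf(sqrt(2)*x*sqrt(1/k)/2)


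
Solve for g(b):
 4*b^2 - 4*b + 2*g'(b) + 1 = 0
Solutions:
 g(b) = C1 - 2*b^3/3 + b^2 - b/2


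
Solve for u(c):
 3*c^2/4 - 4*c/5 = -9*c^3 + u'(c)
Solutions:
 u(c) = C1 + 9*c^4/4 + c^3/4 - 2*c^2/5


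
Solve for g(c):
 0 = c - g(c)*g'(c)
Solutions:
 g(c) = -sqrt(C1 + c^2)
 g(c) = sqrt(C1 + c^2)


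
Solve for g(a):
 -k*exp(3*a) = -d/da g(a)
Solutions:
 g(a) = C1 + k*exp(3*a)/3


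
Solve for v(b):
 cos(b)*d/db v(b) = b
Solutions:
 v(b) = C1 + Integral(b/cos(b), b)


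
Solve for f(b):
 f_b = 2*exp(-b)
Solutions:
 f(b) = C1 - 2*exp(-b)


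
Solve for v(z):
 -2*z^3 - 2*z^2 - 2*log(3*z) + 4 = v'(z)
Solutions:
 v(z) = C1 - z^4/2 - 2*z^3/3 - 2*z*log(z) - z*log(9) + 6*z


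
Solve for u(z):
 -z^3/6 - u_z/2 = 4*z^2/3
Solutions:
 u(z) = C1 - z^4/12 - 8*z^3/9


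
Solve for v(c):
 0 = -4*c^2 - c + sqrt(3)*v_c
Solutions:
 v(c) = C1 + 4*sqrt(3)*c^3/9 + sqrt(3)*c^2/6


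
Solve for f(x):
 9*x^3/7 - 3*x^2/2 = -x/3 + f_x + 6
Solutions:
 f(x) = C1 + 9*x^4/28 - x^3/2 + x^2/6 - 6*x


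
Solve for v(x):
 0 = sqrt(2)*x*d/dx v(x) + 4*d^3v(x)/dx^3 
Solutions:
 v(x) = C1 + Integral(C2*airyai(-sqrt(2)*x/2) + C3*airybi(-sqrt(2)*x/2), x)


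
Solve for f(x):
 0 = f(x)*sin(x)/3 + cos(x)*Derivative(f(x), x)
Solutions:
 f(x) = C1*cos(x)^(1/3)


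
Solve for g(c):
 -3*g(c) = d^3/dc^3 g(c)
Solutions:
 g(c) = C3*exp(-3^(1/3)*c) + (C1*sin(3^(5/6)*c/2) + C2*cos(3^(5/6)*c/2))*exp(3^(1/3)*c/2)


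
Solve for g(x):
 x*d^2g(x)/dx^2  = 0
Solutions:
 g(x) = C1 + C2*x


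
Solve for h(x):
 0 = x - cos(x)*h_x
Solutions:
 h(x) = C1 + Integral(x/cos(x), x)


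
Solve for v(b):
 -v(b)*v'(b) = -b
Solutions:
 v(b) = -sqrt(C1 + b^2)
 v(b) = sqrt(C1 + b^2)


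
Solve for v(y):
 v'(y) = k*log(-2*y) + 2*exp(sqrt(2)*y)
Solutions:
 v(y) = C1 + k*y*log(-y) + k*y*(-1 + log(2)) + sqrt(2)*exp(sqrt(2)*y)


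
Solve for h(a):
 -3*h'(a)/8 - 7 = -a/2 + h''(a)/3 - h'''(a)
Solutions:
 h(a) = C1 + C2*exp(a*(2 - sqrt(58))/12) + C3*exp(a*(2 + sqrt(58))/12) + 2*a^2/3 - 536*a/27


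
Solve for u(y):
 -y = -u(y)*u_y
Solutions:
 u(y) = -sqrt(C1 + y^2)
 u(y) = sqrt(C1 + y^2)


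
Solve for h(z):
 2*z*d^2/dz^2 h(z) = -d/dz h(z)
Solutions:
 h(z) = C1 + C2*sqrt(z)


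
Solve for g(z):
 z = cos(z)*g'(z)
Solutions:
 g(z) = C1 + Integral(z/cos(z), z)


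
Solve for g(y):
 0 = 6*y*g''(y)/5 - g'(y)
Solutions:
 g(y) = C1 + C2*y^(11/6)


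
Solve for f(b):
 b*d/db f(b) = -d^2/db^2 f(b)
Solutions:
 f(b) = C1 + C2*erf(sqrt(2)*b/2)


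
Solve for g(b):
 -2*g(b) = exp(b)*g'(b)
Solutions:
 g(b) = C1*exp(2*exp(-b))


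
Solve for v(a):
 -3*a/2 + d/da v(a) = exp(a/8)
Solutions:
 v(a) = C1 + 3*a^2/4 + 8*exp(a/8)


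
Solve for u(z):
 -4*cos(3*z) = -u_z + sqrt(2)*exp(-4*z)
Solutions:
 u(z) = C1 + 4*sin(3*z)/3 - sqrt(2)*exp(-4*z)/4


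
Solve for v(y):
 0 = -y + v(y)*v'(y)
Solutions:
 v(y) = -sqrt(C1 + y^2)
 v(y) = sqrt(C1 + y^2)


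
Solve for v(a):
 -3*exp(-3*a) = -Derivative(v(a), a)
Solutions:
 v(a) = C1 - exp(-3*a)


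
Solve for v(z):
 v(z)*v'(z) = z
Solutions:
 v(z) = -sqrt(C1 + z^2)
 v(z) = sqrt(C1 + z^2)


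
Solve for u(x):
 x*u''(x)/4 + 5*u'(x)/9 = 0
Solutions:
 u(x) = C1 + C2/x^(11/9)


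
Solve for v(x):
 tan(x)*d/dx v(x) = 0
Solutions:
 v(x) = C1


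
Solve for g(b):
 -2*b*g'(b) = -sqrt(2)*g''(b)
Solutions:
 g(b) = C1 + C2*erfi(2^(3/4)*b/2)


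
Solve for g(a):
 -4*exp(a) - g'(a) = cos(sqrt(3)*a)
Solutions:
 g(a) = C1 - 4*exp(a) - sqrt(3)*sin(sqrt(3)*a)/3


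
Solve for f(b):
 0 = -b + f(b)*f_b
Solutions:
 f(b) = -sqrt(C1 + b^2)
 f(b) = sqrt(C1 + b^2)


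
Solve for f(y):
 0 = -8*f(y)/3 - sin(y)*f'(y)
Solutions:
 f(y) = C1*(cos(y) + 1)^(4/3)/(cos(y) - 1)^(4/3)


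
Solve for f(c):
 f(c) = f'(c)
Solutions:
 f(c) = C1*exp(c)


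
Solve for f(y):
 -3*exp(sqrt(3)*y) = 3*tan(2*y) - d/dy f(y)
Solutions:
 f(y) = C1 + sqrt(3)*exp(sqrt(3)*y) - 3*log(cos(2*y))/2


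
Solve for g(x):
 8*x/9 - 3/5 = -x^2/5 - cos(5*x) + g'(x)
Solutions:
 g(x) = C1 + x^3/15 + 4*x^2/9 - 3*x/5 + sin(5*x)/5


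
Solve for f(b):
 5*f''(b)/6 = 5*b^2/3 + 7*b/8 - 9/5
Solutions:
 f(b) = C1 + C2*b + b^4/6 + 7*b^3/40 - 27*b^2/25


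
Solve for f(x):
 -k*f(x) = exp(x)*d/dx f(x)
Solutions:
 f(x) = C1*exp(k*exp(-x))


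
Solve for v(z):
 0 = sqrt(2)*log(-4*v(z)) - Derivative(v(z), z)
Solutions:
 -sqrt(2)*Integral(1/(log(-_y) + 2*log(2)), (_y, v(z)))/2 = C1 - z


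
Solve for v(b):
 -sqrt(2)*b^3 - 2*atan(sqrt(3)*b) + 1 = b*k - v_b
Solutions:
 v(b) = C1 + sqrt(2)*b^4/4 + b^2*k/2 + 2*b*atan(sqrt(3)*b) - b - sqrt(3)*log(3*b^2 + 1)/3


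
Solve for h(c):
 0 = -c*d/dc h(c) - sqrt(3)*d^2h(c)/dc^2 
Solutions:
 h(c) = C1 + C2*erf(sqrt(2)*3^(3/4)*c/6)


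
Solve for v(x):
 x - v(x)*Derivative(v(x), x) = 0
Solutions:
 v(x) = -sqrt(C1 + x^2)
 v(x) = sqrt(C1 + x^2)


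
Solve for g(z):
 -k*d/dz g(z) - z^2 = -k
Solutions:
 g(z) = C1 + z - z^3/(3*k)


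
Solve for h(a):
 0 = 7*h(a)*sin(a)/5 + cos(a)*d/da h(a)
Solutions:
 h(a) = C1*cos(a)^(7/5)


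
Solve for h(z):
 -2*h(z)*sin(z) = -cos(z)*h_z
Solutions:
 h(z) = C1/cos(z)^2


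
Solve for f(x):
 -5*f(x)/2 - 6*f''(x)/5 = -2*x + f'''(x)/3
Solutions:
 f(x) = C1*exp(x*(-24 + 24*6^(2/3)/(25*sqrt(1201) + 913)^(1/3) + 6^(1/3)*(25*sqrt(1201) + 913)^(1/3))/20)*sin(2^(1/3)*3^(1/6)*x*(-3^(2/3)*(25*sqrt(1201) + 913)^(1/3) + 72*2^(1/3)/(25*sqrt(1201) + 913)^(1/3))/20) + C2*exp(x*(-24 + 24*6^(2/3)/(25*sqrt(1201) + 913)^(1/3) + 6^(1/3)*(25*sqrt(1201) + 913)^(1/3))/20)*cos(2^(1/3)*3^(1/6)*x*(-3^(2/3)*(25*sqrt(1201) + 913)^(1/3) + 72*2^(1/3)/(25*sqrt(1201) + 913)^(1/3))/20) + C3*exp(-x*(24*6^(2/3)/(25*sqrt(1201) + 913)^(1/3) + 12 + 6^(1/3)*(25*sqrt(1201) + 913)^(1/3))/10) + 4*x/5


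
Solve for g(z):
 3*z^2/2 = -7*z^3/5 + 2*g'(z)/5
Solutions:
 g(z) = C1 + 7*z^4/8 + 5*z^3/4


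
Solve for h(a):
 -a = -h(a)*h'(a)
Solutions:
 h(a) = -sqrt(C1 + a^2)
 h(a) = sqrt(C1 + a^2)


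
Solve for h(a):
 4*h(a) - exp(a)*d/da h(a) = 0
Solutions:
 h(a) = C1*exp(-4*exp(-a))


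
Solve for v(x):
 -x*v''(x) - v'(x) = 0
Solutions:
 v(x) = C1 + C2*log(x)


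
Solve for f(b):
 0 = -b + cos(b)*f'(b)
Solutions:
 f(b) = C1 + Integral(b/cos(b), b)


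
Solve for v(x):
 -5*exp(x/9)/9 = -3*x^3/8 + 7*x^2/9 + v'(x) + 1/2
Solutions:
 v(x) = C1 + 3*x^4/32 - 7*x^3/27 - x/2 - 5*exp(x/9)


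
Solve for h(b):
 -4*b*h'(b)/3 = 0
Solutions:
 h(b) = C1


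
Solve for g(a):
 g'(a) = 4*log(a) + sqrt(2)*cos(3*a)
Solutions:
 g(a) = C1 + 4*a*log(a) - 4*a + sqrt(2)*sin(3*a)/3


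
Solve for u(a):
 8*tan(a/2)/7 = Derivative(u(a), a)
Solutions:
 u(a) = C1 - 16*log(cos(a/2))/7


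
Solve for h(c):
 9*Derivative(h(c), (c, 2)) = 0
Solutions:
 h(c) = C1 + C2*c


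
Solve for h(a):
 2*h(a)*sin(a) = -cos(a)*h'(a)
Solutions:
 h(a) = C1*cos(a)^2


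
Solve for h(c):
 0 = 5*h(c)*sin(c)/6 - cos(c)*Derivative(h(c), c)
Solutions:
 h(c) = C1/cos(c)^(5/6)


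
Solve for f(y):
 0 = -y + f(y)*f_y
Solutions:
 f(y) = -sqrt(C1 + y^2)
 f(y) = sqrt(C1 + y^2)


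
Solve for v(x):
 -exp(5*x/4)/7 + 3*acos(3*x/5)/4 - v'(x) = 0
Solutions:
 v(x) = C1 + 3*x*acos(3*x/5)/4 - sqrt(25 - 9*x^2)/4 - 4*exp(5*x/4)/35


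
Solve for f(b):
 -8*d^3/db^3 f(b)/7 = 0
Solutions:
 f(b) = C1 + C2*b + C3*b^2


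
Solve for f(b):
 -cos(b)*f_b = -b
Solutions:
 f(b) = C1 + Integral(b/cos(b), b)


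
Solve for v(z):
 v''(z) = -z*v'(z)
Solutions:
 v(z) = C1 + C2*erf(sqrt(2)*z/2)


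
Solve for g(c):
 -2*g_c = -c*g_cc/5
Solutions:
 g(c) = C1 + C2*c^11


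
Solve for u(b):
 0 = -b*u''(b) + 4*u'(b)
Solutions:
 u(b) = C1 + C2*b^5


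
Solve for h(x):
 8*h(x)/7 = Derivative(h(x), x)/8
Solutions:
 h(x) = C1*exp(64*x/7)


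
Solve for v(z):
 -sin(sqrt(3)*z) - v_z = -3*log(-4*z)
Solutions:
 v(z) = C1 + 3*z*log(-z) - 3*z + 6*z*log(2) + sqrt(3)*cos(sqrt(3)*z)/3


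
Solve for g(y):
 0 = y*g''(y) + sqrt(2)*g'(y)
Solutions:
 g(y) = C1 + C2*y^(1 - sqrt(2))


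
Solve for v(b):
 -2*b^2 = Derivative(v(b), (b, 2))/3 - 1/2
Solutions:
 v(b) = C1 + C2*b - b^4/2 + 3*b^2/4


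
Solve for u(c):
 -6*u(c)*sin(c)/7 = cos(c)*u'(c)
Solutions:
 u(c) = C1*cos(c)^(6/7)


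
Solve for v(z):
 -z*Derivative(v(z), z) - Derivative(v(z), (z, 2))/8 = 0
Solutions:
 v(z) = C1 + C2*erf(2*z)


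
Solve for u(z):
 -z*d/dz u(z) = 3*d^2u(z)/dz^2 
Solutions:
 u(z) = C1 + C2*erf(sqrt(6)*z/6)


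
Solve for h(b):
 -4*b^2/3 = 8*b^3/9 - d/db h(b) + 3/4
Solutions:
 h(b) = C1 + 2*b^4/9 + 4*b^3/9 + 3*b/4


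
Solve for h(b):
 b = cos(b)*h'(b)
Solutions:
 h(b) = C1 + Integral(b/cos(b), b)


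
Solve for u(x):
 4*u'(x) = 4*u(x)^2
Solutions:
 u(x) = -1/(C1 + x)


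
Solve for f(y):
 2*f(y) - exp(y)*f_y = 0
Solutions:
 f(y) = C1*exp(-2*exp(-y))


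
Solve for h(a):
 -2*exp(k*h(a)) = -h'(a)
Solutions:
 h(a) = Piecewise((log(-1/(C1*k + 2*a*k))/k, Ne(k, 0)), (nan, True))
 h(a) = Piecewise((C1 + 2*a, Eq(k, 0)), (nan, True))


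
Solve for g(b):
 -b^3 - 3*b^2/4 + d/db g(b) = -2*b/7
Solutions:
 g(b) = C1 + b^4/4 + b^3/4 - b^2/7


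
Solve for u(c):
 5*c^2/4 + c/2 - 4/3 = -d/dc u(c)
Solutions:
 u(c) = C1 - 5*c^3/12 - c^2/4 + 4*c/3


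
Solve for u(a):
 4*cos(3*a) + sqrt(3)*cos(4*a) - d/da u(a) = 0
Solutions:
 u(a) = C1 + 4*sin(3*a)/3 + sqrt(3)*sin(4*a)/4


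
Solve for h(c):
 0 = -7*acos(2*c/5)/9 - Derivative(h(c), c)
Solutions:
 h(c) = C1 - 7*c*acos(2*c/5)/9 + 7*sqrt(25 - 4*c^2)/18


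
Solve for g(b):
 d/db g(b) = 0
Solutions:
 g(b) = C1


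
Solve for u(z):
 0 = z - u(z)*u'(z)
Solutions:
 u(z) = -sqrt(C1 + z^2)
 u(z) = sqrt(C1 + z^2)


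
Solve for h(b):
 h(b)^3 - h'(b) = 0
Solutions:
 h(b) = -sqrt(2)*sqrt(-1/(C1 + b))/2
 h(b) = sqrt(2)*sqrt(-1/(C1 + b))/2


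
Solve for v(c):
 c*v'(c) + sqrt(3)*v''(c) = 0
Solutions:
 v(c) = C1 + C2*erf(sqrt(2)*3^(3/4)*c/6)


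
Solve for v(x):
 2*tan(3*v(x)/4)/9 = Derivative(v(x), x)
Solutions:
 v(x) = -4*asin(C1*exp(x/6))/3 + 4*pi/3
 v(x) = 4*asin(C1*exp(x/6))/3


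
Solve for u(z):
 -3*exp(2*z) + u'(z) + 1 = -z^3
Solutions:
 u(z) = C1 - z^4/4 - z + 3*exp(2*z)/2


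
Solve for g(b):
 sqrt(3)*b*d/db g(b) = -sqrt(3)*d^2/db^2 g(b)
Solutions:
 g(b) = C1 + C2*erf(sqrt(2)*b/2)


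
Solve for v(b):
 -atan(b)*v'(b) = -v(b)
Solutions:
 v(b) = C1*exp(Integral(1/atan(b), b))


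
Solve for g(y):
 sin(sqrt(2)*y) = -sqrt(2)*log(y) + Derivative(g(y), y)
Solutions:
 g(y) = C1 + sqrt(2)*y*(log(y) - 1) - sqrt(2)*cos(sqrt(2)*y)/2


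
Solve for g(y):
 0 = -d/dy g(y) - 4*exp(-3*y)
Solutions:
 g(y) = C1 + 4*exp(-3*y)/3


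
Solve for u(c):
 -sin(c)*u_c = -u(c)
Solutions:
 u(c) = C1*sqrt(cos(c) - 1)/sqrt(cos(c) + 1)


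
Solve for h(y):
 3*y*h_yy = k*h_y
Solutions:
 h(y) = C1 + y^(re(k)/3 + 1)*(C2*sin(log(y)*Abs(im(k))/3) + C3*cos(log(y)*im(k)/3))


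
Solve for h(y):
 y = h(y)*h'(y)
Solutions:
 h(y) = -sqrt(C1 + y^2)
 h(y) = sqrt(C1 + y^2)


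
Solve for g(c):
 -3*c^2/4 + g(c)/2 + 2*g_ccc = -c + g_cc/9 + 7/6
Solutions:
 g(c) = C1*exp(c*((81*sqrt(59043) + 19682)^(-1/3) + 2 + (81*sqrt(59043) + 19682)^(1/3))/108)*sin(sqrt(3)*c*(-(81*sqrt(59043) + 19682)^(1/3) + (81*sqrt(59043) + 19682)^(-1/3))/108) + C2*exp(c*((81*sqrt(59043) + 19682)^(-1/3) + 2 + (81*sqrt(59043) + 19682)^(1/3))/108)*cos(sqrt(3)*c*(-(81*sqrt(59043) + 19682)^(1/3) + (81*sqrt(59043) + 19682)^(-1/3))/108) + C3*exp(c*(-(81*sqrt(59043) + 19682)^(1/3) - 1/(81*sqrt(59043) + 19682)^(1/3) + 1)/54) + 3*c^2/2 - 2*c + 3


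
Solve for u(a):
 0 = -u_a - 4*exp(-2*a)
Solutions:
 u(a) = C1 + 2*exp(-2*a)


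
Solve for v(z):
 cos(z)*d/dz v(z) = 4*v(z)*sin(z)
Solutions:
 v(z) = C1/cos(z)^4


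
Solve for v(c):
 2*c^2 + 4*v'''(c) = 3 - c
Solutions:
 v(c) = C1 + C2*c + C3*c^2 - c^5/120 - c^4/96 + c^3/8


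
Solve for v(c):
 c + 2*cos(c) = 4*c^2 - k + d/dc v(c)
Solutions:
 v(c) = C1 - 4*c^3/3 + c^2/2 + c*k + 2*sin(c)


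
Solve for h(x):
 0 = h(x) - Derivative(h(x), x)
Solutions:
 h(x) = C1*exp(x)


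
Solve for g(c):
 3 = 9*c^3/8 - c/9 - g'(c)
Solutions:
 g(c) = C1 + 9*c^4/32 - c^2/18 - 3*c


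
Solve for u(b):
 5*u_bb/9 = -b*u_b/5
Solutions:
 u(b) = C1 + C2*erf(3*sqrt(2)*b/10)


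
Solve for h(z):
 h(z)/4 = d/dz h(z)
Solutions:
 h(z) = C1*exp(z/4)


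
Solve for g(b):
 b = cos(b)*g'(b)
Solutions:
 g(b) = C1 + Integral(b/cos(b), b)


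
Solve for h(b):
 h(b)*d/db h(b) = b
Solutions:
 h(b) = -sqrt(C1 + b^2)
 h(b) = sqrt(C1 + b^2)


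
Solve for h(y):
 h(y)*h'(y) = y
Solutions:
 h(y) = -sqrt(C1 + y^2)
 h(y) = sqrt(C1 + y^2)


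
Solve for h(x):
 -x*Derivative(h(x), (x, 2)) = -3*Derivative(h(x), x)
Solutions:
 h(x) = C1 + C2*x^4


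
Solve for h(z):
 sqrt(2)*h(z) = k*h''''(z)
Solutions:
 h(z) = C1*exp(-2^(1/8)*z*(1/k)^(1/4)) + C2*exp(2^(1/8)*z*(1/k)^(1/4)) + C3*exp(-2^(1/8)*I*z*(1/k)^(1/4)) + C4*exp(2^(1/8)*I*z*(1/k)^(1/4))


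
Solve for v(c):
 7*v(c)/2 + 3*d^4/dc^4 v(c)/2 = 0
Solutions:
 v(c) = (C1*sin(sqrt(2)*3^(3/4)*7^(1/4)*c/6) + C2*cos(sqrt(2)*3^(3/4)*7^(1/4)*c/6))*exp(-sqrt(2)*3^(3/4)*7^(1/4)*c/6) + (C3*sin(sqrt(2)*3^(3/4)*7^(1/4)*c/6) + C4*cos(sqrt(2)*3^(3/4)*7^(1/4)*c/6))*exp(sqrt(2)*3^(3/4)*7^(1/4)*c/6)


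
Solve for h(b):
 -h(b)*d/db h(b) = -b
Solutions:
 h(b) = -sqrt(C1 + b^2)
 h(b) = sqrt(C1 + b^2)


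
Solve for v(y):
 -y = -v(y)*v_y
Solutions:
 v(y) = -sqrt(C1 + y^2)
 v(y) = sqrt(C1 + y^2)


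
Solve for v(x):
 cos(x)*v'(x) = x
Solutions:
 v(x) = C1 + Integral(x/cos(x), x)


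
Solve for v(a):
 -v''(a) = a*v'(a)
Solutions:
 v(a) = C1 + C2*erf(sqrt(2)*a/2)


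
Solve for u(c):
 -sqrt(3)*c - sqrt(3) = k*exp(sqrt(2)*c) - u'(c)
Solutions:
 u(c) = C1 + sqrt(3)*c^2/2 + sqrt(3)*c + sqrt(2)*k*exp(sqrt(2)*c)/2


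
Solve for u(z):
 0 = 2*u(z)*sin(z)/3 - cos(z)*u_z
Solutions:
 u(z) = C1/cos(z)^(2/3)


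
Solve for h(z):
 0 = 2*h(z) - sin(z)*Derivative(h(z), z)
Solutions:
 h(z) = C1*(cos(z) - 1)/(cos(z) + 1)


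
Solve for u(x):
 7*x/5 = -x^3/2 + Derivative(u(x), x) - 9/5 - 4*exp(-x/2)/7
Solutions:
 u(x) = C1 + x^4/8 + 7*x^2/10 + 9*x/5 - 8*exp(-x/2)/7


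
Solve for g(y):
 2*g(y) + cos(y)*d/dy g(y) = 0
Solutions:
 g(y) = C1*(sin(y) - 1)/(sin(y) + 1)


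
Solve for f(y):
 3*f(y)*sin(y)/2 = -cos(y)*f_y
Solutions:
 f(y) = C1*cos(y)^(3/2)


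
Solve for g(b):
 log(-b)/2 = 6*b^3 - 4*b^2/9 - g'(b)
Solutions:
 g(b) = C1 + 3*b^4/2 - 4*b^3/27 - b*log(-b)/2 + b/2


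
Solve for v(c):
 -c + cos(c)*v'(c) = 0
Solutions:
 v(c) = C1 + Integral(c/cos(c), c)


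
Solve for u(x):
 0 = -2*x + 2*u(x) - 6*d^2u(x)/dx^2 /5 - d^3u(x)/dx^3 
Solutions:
 u(x) = C1*exp(-x*(4/(5*sqrt(545) + 117)^(1/3) + 4 + (5*sqrt(545) + 117)^(1/3))/10)*sin(sqrt(3)*x*(-(5*sqrt(545) + 117)^(1/3) + 4/(5*sqrt(545) + 117)^(1/3))/10) + C2*exp(-x*(4/(5*sqrt(545) + 117)^(1/3) + 4 + (5*sqrt(545) + 117)^(1/3))/10)*cos(sqrt(3)*x*(-(5*sqrt(545) + 117)^(1/3) + 4/(5*sqrt(545) + 117)^(1/3))/10) + C3*exp(x*(-2 + 4/(5*sqrt(545) + 117)^(1/3) + (5*sqrt(545) + 117)^(1/3))/5) + x


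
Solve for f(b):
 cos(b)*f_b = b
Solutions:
 f(b) = C1 + Integral(b/cos(b), b)


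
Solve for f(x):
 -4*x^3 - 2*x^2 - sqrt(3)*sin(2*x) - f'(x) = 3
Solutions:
 f(x) = C1 - x^4 - 2*x^3/3 - 3*x + sqrt(3)*cos(2*x)/2


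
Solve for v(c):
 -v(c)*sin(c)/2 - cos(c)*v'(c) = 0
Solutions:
 v(c) = C1*sqrt(cos(c))


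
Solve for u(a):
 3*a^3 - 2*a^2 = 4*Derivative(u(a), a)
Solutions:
 u(a) = C1 + 3*a^4/16 - a^3/6


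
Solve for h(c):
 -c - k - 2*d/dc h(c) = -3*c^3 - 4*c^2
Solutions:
 h(c) = C1 + 3*c^4/8 + 2*c^3/3 - c^2/4 - c*k/2


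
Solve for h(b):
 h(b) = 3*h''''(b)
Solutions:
 h(b) = C1*exp(-3^(3/4)*b/3) + C2*exp(3^(3/4)*b/3) + C3*sin(3^(3/4)*b/3) + C4*cos(3^(3/4)*b/3)


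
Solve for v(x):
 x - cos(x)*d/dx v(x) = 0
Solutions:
 v(x) = C1 + Integral(x/cos(x), x)


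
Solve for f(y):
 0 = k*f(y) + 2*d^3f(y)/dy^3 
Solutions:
 f(y) = C1*exp(2^(2/3)*y*(-k)^(1/3)/2) + C2*exp(2^(2/3)*y*(-k)^(1/3)*(-1 + sqrt(3)*I)/4) + C3*exp(-2^(2/3)*y*(-k)^(1/3)*(1 + sqrt(3)*I)/4)


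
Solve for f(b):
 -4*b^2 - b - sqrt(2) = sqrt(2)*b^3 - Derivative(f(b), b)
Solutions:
 f(b) = C1 + sqrt(2)*b^4/4 + 4*b^3/3 + b^2/2 + sqrt(2)*b


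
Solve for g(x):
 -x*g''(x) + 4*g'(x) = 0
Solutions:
 g(x) = C1 + C2*x^5


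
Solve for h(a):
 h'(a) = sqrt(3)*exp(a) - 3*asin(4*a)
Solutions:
 h(a) = C1 - 3*a*asin(4*a) - 3*sqrt(1 - 16*a^2)/4 + sqrt(3)*exp(a)


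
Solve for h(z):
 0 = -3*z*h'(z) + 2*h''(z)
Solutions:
 h(z) = C1 + C2*erfi(sqrt(3)*z/2)


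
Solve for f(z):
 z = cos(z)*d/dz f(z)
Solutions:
 f(z) = C1 + Integral(z/cos(z), z)


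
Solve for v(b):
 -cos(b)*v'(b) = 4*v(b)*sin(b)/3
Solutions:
 v(b) = C1*cos(b)^(4/3)


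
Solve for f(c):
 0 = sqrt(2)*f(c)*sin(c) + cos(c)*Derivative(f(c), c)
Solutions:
 f(c) = C1*cos(c)^(sqrt(2))


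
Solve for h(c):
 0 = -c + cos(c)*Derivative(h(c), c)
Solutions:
 h(c) = C1 + Integral(c/cos(c), c)


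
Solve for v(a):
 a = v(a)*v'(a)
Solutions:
 v(a) = -sqrt(C1 + a^2)
 v(a) = sqrt(C1 + a^2)


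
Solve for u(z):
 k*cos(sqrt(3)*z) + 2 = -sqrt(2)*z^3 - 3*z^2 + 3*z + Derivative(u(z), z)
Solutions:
 u(z) = C1 + sqrt(3)*k*sin(sqrt(3)*z)/3 + sqrt(2)*z^4/4 + z^3 - 3*z^2/2 + 2*z


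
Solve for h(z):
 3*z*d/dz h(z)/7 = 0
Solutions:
 h(z) = C1


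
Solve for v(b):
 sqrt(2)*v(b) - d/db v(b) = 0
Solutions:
 v(b) = C1*exp(sqrt(2)*b)


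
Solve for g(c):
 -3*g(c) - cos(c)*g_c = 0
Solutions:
 g(c) = C1*(sin(c) - 1)^(3/2)/(sin(c) + 1)^(3/2)


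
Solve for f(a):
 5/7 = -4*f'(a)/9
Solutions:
 f(a) = C1 - 45*a/28


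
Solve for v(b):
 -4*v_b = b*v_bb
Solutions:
 v(b) = C1 + C2/b^3


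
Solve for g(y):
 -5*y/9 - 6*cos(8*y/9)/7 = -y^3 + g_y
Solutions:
 g(y) = C1 + y^4/4 - 5*y^2/18 - 27*sin(8*y/9)/28


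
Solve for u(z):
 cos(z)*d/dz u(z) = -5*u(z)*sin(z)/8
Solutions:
 u(z) = C1*cos(z)^(5/8)


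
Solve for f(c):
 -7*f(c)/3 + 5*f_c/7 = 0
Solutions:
 f(c) = C1*exp(49*c/15)


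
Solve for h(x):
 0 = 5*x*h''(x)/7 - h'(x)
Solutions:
 h(x) = C1 + C2*x^(12/5)


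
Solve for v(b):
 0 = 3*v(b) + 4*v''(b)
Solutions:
 v(b) = C1*sin(sqrt(3)*b/2) + C2*cos(sqrt(3)*b/2)


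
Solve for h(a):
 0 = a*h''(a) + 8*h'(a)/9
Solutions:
 h(a) = C1 + C2*a^(1/9)


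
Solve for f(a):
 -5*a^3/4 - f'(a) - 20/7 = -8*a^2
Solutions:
 f(a) = C1 - 5*a^4/16 + 8*a^3/3 - 20*a/7


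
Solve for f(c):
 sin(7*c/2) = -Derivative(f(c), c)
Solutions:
 f(c) = C1 + 2*cos(7*c/2)/7


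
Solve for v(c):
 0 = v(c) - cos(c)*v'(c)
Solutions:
 v(c) = C1*sqrt(sin(c) + 1)/sqrt(sin(c) - 1)


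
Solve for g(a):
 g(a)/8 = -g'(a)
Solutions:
 g(a) = C1*exp(-a/8)


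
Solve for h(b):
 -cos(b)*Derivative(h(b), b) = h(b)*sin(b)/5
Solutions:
 h(b) = C1*cos(b)^(1/5)


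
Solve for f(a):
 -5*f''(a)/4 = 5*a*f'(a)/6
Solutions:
 f(a) = C1 + C2*erf(sqrt(3)*a/3)


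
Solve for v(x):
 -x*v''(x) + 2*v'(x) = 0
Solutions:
 v(x) = C1 + C2*x^3


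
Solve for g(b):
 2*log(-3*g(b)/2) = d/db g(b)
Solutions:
 -Integral(1/(log(-_y) - log(2) + log(3)), (_y, g(b)))/2 = C1 - b


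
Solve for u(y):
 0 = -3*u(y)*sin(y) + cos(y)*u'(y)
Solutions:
 u(y) = C1/cos(y)^3


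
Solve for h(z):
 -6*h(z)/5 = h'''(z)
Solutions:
 h(z) = C3*exp(-5^(2/3)*6^(1/3)*z/5) + (C1*sin(2^(1/3)*3^(5/6)*5^(2/3)*z/10) + C2*cos(2^(1/3)*3^(5/6)*5^(2/3)*z/10))*exp(5^(2/3)*6^(1/3)*z/10)


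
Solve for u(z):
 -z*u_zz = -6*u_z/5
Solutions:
 u(z) = C1 + C2*z^(11/5)


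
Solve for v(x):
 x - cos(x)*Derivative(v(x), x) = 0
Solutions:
 v(x) = C1 + Integral(x/cos(x), x)


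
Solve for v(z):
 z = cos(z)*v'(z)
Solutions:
 v(z) = C1 + Integral(z/cos(z), z)


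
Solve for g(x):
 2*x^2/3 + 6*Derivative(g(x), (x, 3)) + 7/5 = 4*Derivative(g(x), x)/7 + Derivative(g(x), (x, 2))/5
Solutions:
 g(x) = C1 + C2*exp(x*(7 - sqrt(16849))/420) + C3*exp(x*(7 + sqrt(16849))/420) + 7*x^3/18 - 49*x^2/120 + 32683*x/1200


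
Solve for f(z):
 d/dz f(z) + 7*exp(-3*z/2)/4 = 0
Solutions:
 f(z) = C1 + 7*exp(-3*z/2)/6


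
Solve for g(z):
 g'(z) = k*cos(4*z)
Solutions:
 g(z) = C1 + k*sin(4*z)/4


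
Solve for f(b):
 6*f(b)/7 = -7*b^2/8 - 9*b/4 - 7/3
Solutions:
 f(b) = -49*b^2/48 - 21*b/8 - 49/18


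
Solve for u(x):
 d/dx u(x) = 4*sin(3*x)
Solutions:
 u(x) = C1 - 4*cos(3*x)/3


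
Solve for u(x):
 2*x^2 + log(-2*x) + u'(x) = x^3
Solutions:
 u(x) = C1 + x^4/4 - 2*x^3/3 - x*log(-x) + x*(1 - log(2))


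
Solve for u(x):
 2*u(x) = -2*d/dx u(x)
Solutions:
 u(x) = C1*exp(-x)


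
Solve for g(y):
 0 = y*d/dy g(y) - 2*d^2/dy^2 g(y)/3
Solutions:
 g(y) = C1 + C2*erfi(sqrt(3)*y/2)


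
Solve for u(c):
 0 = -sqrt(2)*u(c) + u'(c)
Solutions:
 u(c) = C1*exp(sqrt(2)*c)


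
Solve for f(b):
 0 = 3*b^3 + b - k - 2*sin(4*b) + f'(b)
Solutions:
 f(b) = C1 - 3*b^4/4 - b^2/2 + b*k - cos(4*b)/2


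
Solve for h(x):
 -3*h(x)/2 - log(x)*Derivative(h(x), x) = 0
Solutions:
 h(x) = C1*exp(-3*li(x)/2)


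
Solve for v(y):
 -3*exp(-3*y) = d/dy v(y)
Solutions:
 v(y) = C1 + exp(-3*y)


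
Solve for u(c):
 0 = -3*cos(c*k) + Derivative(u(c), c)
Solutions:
 u(c) = C1 + 3*sin(c*k)/k


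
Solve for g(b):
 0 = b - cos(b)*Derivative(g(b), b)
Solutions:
 g(b) = C1 + Integral(b/cos(b), b)


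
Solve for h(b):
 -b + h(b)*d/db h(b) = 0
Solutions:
 h(b) = -sqrt(C1 + b^2)
 h(b) = sqrt(C1 + b^2)


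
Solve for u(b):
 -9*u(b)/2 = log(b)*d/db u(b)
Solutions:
 u(b) = C1*exp(-9*li(b)/2)


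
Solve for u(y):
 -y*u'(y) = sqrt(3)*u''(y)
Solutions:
 u(y) = C1 + C2*erf(sqrt(2)*3^(3/4)*y/6)


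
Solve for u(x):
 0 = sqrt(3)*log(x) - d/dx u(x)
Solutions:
 u(x) = C1 + sqrt(3)*x*log(x) - sqrt(3)*x


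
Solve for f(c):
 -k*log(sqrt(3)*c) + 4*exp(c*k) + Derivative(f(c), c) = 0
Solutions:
 f(c) = C1 + c*k*log(c) + c*k*(-1 + log(3)/2) + Piecewise((-4*exp(c*k)/k, Ne(k, 0)), (-4*c, True))


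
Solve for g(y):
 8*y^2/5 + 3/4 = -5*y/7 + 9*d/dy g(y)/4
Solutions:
 g(y) = C1 + 32*y^3/135 + 10*y^2/63 + y/3


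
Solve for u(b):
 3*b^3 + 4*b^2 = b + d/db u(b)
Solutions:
 u(b) = C1 + 3*b^4/4 + 4*b^3/3 - b^2/2


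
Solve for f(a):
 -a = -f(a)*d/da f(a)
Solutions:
 f(a) = -sqrt(C1 + a^2)
 f(a) = sqrt(C1 + a^2)


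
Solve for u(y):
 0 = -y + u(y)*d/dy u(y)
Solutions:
 u(y) = -sqrt(C1 + y^2)
 u(y) = sqrt(C1 + y^2)


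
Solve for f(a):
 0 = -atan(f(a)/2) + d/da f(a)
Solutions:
 Integral(1/atan(_y/2), (_y, f(a))) = C1 + a


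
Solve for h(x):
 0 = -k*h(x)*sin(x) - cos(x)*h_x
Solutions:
 h(x) = C1*exp(k*log(cos(x)))


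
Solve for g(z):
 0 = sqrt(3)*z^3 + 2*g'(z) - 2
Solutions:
 g(z) = C1 - sqrt(3)*z^4/8 + z


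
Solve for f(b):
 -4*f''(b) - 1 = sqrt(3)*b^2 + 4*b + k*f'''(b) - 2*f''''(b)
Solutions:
 f(b) = C1 + C2*b + C3*exp(b*(k - sqrt(k^2 + 32))/4) + C4*exp(b*(k + sqrt(k^2 + 32))/4) - sqrt(3)*b^4/48 + b^3*(sqrt(3)*k - 8)/48 + b^2*(-sqrt(3)*k^2 + 8*k - 8*sqrt(3) - 8)/64


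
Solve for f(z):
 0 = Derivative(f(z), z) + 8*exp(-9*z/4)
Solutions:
 f(z) = C1 + 32*exp(-9*z/4)/9


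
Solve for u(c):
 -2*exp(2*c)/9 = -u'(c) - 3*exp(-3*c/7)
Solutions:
 u(c) = C1 + exp(2*c)/9 + 7*exp(-3*c/7)


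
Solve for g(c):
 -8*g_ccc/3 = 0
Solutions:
 g(c) = C1 + C2*c + C3*c^2


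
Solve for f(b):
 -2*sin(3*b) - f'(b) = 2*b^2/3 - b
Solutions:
 f(b) = C1 - 2*b^3/9 + b^2/2 + 2*cos(3*b)/3


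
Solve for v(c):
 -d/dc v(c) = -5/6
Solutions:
 v(c) = C1 + 5*c/6


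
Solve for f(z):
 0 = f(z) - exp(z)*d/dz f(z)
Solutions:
 f(z) = C1*exp(-exp(-z))


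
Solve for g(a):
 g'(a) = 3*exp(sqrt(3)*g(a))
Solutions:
 g(a) = sqrt(3)*(2*log(-1/(C1 + 3*a)) - log(3))/6


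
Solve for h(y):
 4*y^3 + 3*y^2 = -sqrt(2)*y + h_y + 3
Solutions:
 h(y) = C1 + y^4 + y^3 + sqrt(2)*y^2/2 - 3*y


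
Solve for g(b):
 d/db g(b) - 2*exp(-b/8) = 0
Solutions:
 g(b) = C1 - 16*exp(-b/8)


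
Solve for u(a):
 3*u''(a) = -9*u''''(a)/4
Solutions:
 u(a) = C1 + C2*a + C3*sin(2*sqrt(3)*a/3) + C4*cos(2*sqrt(3)*a/3)


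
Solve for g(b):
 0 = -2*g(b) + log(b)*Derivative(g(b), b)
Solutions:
 g(b) = C1*exp(2*li(b))


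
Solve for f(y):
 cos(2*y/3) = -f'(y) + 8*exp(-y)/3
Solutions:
 f(y) = C1 - 3*sin(2*y/3)/2 - 8*exp(-y)/3


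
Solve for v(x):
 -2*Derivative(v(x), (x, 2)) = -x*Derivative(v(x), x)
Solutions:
 v(x) = C1 + C2*erfi(x/2)


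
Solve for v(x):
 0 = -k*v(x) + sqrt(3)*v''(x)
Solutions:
 v(x) = C1*exp(-3^(3/4)*sqrt(k)*x/3) + C2*exp(3^(3/4)*sqrt(k)*x/3)


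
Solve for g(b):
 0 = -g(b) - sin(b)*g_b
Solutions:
 g(b) = C1*sqrt(cos(b) + 1)/sqrt(cos(b) - 1)


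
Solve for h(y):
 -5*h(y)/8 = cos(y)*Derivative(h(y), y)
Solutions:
 h(y) = C1*(sin(y) - 1)^(5/16)/(sin(y) + 1)^(5/16)


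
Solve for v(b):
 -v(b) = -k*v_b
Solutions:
 v(b) = C1*exp(b/k)


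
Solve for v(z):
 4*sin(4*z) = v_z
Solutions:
 v(z) = C1 - cos(4*z)


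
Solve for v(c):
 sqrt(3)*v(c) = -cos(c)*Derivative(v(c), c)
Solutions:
 v(c) = C1*(sin(c) - 1)^(sqrt(3)/2)/(sin(c) + 1)^(sqrt(3)/2)


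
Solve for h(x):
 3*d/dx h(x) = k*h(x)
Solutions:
 h(x) = C1*exp(k*x/3)


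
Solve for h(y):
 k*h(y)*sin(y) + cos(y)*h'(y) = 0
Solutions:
 h(y) = C1*exp(k*log(cos(y)))


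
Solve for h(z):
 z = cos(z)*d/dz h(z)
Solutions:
 h(z) = C1 + Integral(z/cos(z), z)


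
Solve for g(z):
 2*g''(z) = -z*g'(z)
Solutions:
 g(z) = C1 + C2*erf(z/2)


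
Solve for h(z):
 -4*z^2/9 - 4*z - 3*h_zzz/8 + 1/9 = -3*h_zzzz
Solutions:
 h(z) = C1 + C2*z + C3*z^2 + C4*exp(z/8) - 8*z^5/405 - 100*z^4/81 - 3196*z^3/81


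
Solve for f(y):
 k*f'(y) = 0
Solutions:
 f(y) = C1


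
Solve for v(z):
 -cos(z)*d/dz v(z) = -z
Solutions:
 v(z) = C1 + Integral(z/cos(z), z)


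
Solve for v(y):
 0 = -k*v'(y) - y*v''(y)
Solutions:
 v(y) = C1 + y^(1 - re(k))*(C2*sin(log(y)*Abs(im(k))) + C3*cos(log(y)*im(k)))


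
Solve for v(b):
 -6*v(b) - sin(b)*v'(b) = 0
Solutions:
 v(b) = C1*(cos(b)^3 + 3*cos(b)^2 + 3*cos(b) + 1)/(cos(b)^3 - 3*cos(b)^2 + 3*cos(b) - 1)


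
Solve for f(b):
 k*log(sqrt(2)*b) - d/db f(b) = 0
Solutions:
 f(b) = C1 + b*k*log(b) - b*k + b*k*log(2)/2


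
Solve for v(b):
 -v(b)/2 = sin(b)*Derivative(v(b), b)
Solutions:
 v(b) = C1*(cos(b) + 1)^(1/4)/(cos(b) - 1)^(1/4)


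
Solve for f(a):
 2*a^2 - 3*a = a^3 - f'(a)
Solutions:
 f(a) = C1 + a^4/4 - 2*a^3/3 + 3*a^2/2


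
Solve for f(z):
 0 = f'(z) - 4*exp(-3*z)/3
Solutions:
 f(z) = C1 - 4*exp(-3*z)/9


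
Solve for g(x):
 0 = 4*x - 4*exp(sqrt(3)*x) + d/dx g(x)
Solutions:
 g(x) = C1 - 2*x^2 + 4*sqrt(3)*exp(sqrt(3)*x)/3


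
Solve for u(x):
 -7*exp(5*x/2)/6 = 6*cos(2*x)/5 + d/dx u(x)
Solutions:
 u(x) = C1 - 7*exp(5*x/2)/15 - 3*sin(2*x)/5


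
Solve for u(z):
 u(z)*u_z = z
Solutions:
 u(z) = -sqrt(C1 + z^2)
 u(z) = sqrt(C1 + z^2)


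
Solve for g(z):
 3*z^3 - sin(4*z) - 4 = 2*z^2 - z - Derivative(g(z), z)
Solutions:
 g(z) = C1 - 3*z^4/4 + 2*z^3/3 - z^2/2 + 4*z - cos(4*z)/4


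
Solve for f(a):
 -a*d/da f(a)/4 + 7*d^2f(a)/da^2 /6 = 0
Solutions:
 f(a) = C1 + C2*erfi(sqrt(21)*a/14)


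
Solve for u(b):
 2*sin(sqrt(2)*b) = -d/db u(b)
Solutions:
 u(b) = C1 + sqrt(2)*cos(sqrt(2)*b)


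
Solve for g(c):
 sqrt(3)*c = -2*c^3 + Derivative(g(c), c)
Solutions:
 g(c) = C1 + c^4/2 + sqrt(3)*c^2/2


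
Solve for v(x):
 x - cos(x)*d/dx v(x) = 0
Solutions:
 v(x) = C1 + Integral(x/cos(x), x)


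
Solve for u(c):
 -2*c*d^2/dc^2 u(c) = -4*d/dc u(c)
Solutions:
 u(c) = C1 + C2*c^3


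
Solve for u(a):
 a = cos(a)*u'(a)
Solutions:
 u(a) = C1 + Integral(a/cos(a), a)


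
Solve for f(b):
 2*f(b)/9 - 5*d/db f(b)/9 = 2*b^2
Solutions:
 f(b) = C1*exp(2*b/5) + 9*b^2 + 45*b + 225/2


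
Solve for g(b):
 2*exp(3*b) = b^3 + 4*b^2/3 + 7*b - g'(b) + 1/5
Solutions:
 g(b) = C1 + b^4/4 + 4*b^3/9 + 7*b^2/2 + b/5 - 2*exp(3*b)/3


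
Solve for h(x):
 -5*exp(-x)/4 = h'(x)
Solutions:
 h(x) = C1 + 5*exp(-x)/4


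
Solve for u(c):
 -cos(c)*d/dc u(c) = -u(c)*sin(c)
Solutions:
 u(c) = C1/cos(c)


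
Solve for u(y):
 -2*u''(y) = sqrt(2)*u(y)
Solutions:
 u(y) = C1*sin(2^(3/4)*y/2) + C2*cos(2^(3/4)*y/2)


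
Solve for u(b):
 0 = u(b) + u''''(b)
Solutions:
 u(b) = (C1*sin(sqrt(2)*b/2) + C2*cos(sqrt(2)*b/2))*exp(-sqrt(2)*b/2) + (C3*sin(sqrt(2)*b/2) + C4*cos(sqrt(2)*b/2))*exp(sqrt(2)*b/2)


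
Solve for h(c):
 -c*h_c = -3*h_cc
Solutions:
 h(c) = C1 + C2*erfi(sqrt(6)*c/6)


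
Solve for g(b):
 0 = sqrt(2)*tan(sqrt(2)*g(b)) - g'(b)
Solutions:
 g(b) = sqrt(2)*(pi - asin(C1*exp(2*b)))/2
 g(b) = sqrt(2)*asin(C1*exp(2*b))/2


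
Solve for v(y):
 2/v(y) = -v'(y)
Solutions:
 v(y) = -sqrt(C1 - 4*y)
 v(y) = sqrt(C1 - 4*y)


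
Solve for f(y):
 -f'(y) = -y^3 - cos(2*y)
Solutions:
 f(y) = C1 + y^4/4 + sin(2*y)/2


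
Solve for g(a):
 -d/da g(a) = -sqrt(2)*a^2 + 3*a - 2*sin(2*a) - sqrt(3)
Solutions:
 g(a) = C1 + sqrt(2)*a^3/3 - 3*a^2/2 + sqrt(3)*a - cos(2*a)


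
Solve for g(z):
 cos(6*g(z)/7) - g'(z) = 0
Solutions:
 -z - 7*log(sin(6*g(z)/7) - 1)/12 + 7*log(sin(6*g(z)/7) + 1)/12 = C1


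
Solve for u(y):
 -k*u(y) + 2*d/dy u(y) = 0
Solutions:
 u(y) = C1*exp(k*y/2)


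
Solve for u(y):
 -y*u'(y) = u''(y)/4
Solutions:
 u(y) = C1 + C2*erf(sqrt(2)*y)


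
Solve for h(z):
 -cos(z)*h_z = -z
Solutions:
 h(z) = C1 + Integral(z/cos(z), z)


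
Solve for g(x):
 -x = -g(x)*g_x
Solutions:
 g(x) = -sqrt(C1 + x^2)
 g(x) = sqrt(C1 + x^2)


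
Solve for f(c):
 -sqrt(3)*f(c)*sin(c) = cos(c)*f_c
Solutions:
 f(c) = C1*cos(c)^(sqrt(3))


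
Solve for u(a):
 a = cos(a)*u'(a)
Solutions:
 u(a) = C1 + Integral(a/cos(a), a)


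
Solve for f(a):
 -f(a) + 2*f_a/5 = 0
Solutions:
 f(a) = C1*exp(5*a/2)


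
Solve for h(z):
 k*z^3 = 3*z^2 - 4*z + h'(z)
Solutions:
 h(z) = C1 + k*z^4/4 - z^3 + 2*z^2


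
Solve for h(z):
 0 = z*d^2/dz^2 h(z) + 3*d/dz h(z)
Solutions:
 h(z) = C1 + C2/z^2


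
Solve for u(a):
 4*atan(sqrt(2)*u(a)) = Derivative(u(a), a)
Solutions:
 Integral(1/atan(sqrt(2)*_y), (_y, u(a))) = C1 + 4*a


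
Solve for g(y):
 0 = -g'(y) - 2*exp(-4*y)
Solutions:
 g(y) = C1 + exp(-4*y)/2


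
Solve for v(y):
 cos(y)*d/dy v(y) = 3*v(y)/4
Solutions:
 v(y) = C1*(sin(y) + 1)^(3/8)/(sin(y) - 1)^(3/8)


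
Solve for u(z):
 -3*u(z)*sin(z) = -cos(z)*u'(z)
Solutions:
 u(z) = C1/cos(z)^3


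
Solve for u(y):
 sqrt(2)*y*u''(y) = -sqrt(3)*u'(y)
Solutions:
 u(y) = C1 + C2*y^(1 - sqrt(6)/2)


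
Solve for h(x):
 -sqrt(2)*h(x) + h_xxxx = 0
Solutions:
 h(x) = C1*exp(-2^(1/8)*x) + C2*exp(2^(1/8)*x) + C3*sin(2^(1/8)*x) + C4*cos(2^(1/8)*x)


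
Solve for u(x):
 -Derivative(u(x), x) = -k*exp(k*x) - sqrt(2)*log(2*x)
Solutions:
 u(x) = C1 + sqrt(2)*x*log(x) + sqrt(2)*x*(-1 + log(2)) + exp(k*x)


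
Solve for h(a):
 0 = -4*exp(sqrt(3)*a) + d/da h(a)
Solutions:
 h(a) = C1 + 4*sqrt(3)*exp(sqrt(3)*a)/3


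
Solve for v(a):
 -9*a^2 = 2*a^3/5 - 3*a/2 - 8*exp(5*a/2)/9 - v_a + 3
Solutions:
 v(a) = C1 + a^4/10 + 3*a^3 - 3*a^2/4 + 3*a - 16*exp(5*a/2)/45


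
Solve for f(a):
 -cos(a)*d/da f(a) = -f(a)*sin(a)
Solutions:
 f(a) = C1/cos(a)


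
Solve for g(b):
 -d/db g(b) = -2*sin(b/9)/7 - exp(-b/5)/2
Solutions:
 g(b) = C1 - 18*cos(b/9)/7 - 5*exp(-b/5)/2


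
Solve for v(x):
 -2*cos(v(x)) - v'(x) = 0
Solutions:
 v(x) = pi - asin((C1 + exp(4*x))/(C1 - exp(4*x)))
 v(x) = asin((C1 + exp(4*x))/(C1 - exp(4*x)))


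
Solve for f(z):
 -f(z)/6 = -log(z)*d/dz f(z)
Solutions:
 f(z) = C1*exp(li(z)/6)


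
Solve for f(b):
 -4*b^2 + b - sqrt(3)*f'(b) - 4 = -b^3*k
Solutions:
 f(b) = C1 + sqrt(3)*b^4*k/12 - 4*sqrt(3)*b^3/9 + sqrt(3)*b^2/6 - 4*sqrt(3)*b/3


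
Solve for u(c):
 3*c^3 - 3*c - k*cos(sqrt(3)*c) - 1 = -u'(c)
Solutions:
 u(c) = C1 - 3*c^4/4 + 3*c^2/2 + c + sqrt(3)*k*sin(sqrt(3)*c)/3


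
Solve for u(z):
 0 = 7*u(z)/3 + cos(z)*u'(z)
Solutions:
 u(z) = C1*(sin(z) - 1)^(7/6)/(sin(z) + 1)^(7/6)
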